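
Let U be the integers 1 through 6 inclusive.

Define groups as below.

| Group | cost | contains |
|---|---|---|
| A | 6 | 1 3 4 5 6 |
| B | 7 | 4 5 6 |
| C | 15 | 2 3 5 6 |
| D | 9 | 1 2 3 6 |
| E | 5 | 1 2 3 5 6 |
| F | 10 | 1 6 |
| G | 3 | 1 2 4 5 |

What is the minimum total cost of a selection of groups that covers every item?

E, G together cover every item (E ∪ G = {1, 2, 3, 4, 5, 6}); total cost 5 + 3 = 8.
No covering selection has total cost below 8.

8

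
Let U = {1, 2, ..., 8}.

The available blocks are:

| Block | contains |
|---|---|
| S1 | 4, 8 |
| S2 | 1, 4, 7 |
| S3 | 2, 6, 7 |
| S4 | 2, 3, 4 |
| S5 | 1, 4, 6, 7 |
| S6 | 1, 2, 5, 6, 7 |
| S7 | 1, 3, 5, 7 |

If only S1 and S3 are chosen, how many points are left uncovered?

Union of S1, S3 = {2, 4, 6, 7, 8}.
Not covered: 1, 3, 5 — 3 points.

3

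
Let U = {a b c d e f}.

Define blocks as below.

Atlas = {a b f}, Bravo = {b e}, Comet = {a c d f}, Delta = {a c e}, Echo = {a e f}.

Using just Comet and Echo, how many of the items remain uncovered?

Union of Comet, Echo = {a, c, d, e, f}.
Not covered: b — 1 item.

1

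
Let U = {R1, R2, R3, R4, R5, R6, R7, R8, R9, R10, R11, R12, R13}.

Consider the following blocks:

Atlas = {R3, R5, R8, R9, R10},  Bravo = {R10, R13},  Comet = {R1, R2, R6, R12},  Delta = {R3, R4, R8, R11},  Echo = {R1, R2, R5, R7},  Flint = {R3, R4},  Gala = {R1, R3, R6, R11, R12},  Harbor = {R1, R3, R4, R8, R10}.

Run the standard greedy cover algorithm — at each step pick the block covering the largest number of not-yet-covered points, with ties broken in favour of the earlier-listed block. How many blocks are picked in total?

5

Greedy: pick Atlas (covers 5 new) → pick Comet (covers 4 new) → pick Delta (covers 2 new) → pick Bravo (covers 1 new) → pick Echo (covers 1 new). Total picks: 5.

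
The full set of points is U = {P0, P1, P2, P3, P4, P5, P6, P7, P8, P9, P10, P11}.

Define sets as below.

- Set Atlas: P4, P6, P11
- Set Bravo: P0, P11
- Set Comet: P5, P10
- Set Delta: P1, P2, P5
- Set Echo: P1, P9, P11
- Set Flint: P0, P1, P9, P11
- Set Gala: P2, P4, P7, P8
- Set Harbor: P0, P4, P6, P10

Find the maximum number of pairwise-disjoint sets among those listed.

Bravo, Comet, Gala are pairwise disjoint (Bravo={P0,P11}; Comet={P5,P10}; Gala={P2,P4,P7,P8}).
Every remaining set overlaps one of these, and no 4 of the listed sets are pairwise disjoint, so 3 is the maximum.

3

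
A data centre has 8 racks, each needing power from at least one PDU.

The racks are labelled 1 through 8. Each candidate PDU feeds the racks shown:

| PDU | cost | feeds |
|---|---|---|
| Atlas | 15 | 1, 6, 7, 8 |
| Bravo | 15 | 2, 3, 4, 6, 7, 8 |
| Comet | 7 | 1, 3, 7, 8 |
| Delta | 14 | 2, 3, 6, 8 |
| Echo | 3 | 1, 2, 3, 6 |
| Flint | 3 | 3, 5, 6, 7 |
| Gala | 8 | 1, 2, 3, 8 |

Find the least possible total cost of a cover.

Bravo, Echo, Flint together cover every rack (Bravo ∪ Echo ∪ Flint = {1, 2, 3, 4, 5, 6, 7, 8}); total cost 15 + 3 + 3 = 21.
The greedy pick Echo, Flint, Comet, Bravo costs 28; no covering selection beats 21.

21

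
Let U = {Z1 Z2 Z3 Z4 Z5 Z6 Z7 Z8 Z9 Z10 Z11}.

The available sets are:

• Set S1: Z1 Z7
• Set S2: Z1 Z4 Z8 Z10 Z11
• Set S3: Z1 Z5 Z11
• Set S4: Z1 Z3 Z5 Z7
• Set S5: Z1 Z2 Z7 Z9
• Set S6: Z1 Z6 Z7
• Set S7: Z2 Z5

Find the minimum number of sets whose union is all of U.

4

S2, S4, S5, and S6 cover everything between them: the union {Z1, Z2, Z3, Z4, Z5, Z6, Z7, Z8, Z9, Z10, Z11} is all of U.
No 3 of the 7 sets cover everything (all 35 combinations miss at least one element), so 4 is optimal.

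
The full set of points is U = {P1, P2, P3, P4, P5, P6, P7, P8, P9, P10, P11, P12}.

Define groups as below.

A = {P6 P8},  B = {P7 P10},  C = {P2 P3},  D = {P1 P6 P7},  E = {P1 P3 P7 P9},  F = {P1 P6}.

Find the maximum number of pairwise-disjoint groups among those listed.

A, B, C are pairwise disjoint (A={P6,P8}; B={P7,P10}; C={P2,P3}).
Every remaining group overlaps one of these, and no 4 of the listed groups are pairwise disjoint, so 3 is the maximum.

3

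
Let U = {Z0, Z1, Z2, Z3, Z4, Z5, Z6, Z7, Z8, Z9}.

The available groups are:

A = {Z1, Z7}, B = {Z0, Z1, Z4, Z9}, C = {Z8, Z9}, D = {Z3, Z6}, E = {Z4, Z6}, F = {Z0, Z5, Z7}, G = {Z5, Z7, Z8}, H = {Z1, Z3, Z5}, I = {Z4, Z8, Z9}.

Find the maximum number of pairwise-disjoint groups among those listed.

3

C, E, H are pairwise disjoint (C={Z8,Z9}; E={Z4,Z6}; H={Z1,Z3,Z5}).
Every remaining group overlaps one of these, and no 4 of the listed groups are pairwise disjoint, so 3 is the maximum.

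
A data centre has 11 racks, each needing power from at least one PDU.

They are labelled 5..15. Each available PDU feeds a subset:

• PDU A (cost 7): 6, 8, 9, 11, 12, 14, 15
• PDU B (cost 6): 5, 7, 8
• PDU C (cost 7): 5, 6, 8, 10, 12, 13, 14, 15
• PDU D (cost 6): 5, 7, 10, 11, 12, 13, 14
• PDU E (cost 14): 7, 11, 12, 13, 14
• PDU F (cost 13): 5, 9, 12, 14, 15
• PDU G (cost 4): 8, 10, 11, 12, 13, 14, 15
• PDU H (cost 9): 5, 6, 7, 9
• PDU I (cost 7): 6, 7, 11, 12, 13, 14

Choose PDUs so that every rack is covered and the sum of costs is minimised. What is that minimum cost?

13

A, D together cover every rack (A ∪ D = {5, 6, 7, 8, 9, 10, 11, 12, 13, 14, 15}); total cost 7 + 6 = 13.
No covering selection has total cost below 13.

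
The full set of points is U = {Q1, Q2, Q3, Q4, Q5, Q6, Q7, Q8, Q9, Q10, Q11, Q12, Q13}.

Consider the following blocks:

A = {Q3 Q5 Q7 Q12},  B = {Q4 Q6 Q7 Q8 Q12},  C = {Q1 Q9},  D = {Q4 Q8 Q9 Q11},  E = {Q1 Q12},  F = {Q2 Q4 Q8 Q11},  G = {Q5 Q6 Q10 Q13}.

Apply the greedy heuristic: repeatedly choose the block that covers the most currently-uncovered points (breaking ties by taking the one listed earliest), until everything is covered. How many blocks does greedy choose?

Greedy: pick B (covers 5 new) → pick G (covers 3 new) → pick C (covers 2 new) → pick F (covers 2 new) → pick A (covers 1 new). Total picks: 5.
(The true minimum cover uses only 4 blocks, so greedy is not optimal here.)

5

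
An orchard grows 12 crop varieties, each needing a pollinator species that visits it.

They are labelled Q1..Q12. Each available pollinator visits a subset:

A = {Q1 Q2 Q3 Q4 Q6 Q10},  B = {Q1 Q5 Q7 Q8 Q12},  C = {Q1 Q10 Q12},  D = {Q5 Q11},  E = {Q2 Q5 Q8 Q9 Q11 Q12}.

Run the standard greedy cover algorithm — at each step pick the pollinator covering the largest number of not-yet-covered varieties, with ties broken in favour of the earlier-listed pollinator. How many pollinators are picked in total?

3

Greedy: pick A (covers 6 new) → pick E (covers 5 new) → pick B (covers 1 new). Total picks: 3.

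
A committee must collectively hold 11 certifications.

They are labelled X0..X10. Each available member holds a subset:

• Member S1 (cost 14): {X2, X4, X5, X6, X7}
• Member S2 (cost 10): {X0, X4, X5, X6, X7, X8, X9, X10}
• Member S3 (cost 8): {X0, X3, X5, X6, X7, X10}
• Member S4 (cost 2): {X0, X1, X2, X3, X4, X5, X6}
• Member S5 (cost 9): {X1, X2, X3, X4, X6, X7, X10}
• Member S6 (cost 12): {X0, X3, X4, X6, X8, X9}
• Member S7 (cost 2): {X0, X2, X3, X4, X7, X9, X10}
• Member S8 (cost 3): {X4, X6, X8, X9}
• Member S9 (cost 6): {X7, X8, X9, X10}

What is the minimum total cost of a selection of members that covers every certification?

S4, S7, S8 together cover every certification (S4 ∪ S7 ∪ S8 = {X0, X1, X2, X3, X4, X5, X6, X7, X8, X9, X10}); total cost 2 + 2 + 3 = 7.
No covering selection has total cost below 7.

7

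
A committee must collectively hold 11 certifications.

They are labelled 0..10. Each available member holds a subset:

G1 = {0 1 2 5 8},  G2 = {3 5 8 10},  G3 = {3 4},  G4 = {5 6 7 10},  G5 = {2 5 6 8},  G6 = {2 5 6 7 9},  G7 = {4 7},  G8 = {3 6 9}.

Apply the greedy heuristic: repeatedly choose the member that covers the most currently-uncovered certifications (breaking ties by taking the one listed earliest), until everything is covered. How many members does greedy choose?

4

Greedy: pick G1 (covers 5 new) → pick G4 (covers 3 new) → pick G3 (covers 2 new) → pick G6 (covers 1 new). Total picks: 4.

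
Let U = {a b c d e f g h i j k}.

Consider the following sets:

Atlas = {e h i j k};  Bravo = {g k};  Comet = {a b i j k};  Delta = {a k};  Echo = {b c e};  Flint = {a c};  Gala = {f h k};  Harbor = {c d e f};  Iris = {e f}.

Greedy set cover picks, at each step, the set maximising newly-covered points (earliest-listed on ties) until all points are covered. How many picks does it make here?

4

Greedy: pick Atlas (covers 5 new) → pick Harbor (covers 3 new) → pick Comet (covers 2 new) → pick Bravo (covers 1 new). Total picks: 4.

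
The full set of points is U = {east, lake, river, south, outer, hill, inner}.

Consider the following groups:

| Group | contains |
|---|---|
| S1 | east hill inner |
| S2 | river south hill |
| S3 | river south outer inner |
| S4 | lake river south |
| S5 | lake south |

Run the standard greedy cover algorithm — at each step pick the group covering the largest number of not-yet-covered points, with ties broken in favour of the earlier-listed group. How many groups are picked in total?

3

Greedy: pick S3 (covers 4 new) → pick S1 (covers 2 new) → pick S4 (covers 1 new). Total picks: 3.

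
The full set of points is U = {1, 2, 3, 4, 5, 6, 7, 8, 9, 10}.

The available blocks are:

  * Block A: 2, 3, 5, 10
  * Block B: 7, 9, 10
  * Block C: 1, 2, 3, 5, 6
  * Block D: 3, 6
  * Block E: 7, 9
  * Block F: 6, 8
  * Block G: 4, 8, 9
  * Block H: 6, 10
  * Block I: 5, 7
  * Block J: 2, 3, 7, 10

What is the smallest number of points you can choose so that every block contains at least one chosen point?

4

The 4 points {3, 4, 6, 7} hit every block.
No choice of 3 points meets every block, so 4 is the minimum.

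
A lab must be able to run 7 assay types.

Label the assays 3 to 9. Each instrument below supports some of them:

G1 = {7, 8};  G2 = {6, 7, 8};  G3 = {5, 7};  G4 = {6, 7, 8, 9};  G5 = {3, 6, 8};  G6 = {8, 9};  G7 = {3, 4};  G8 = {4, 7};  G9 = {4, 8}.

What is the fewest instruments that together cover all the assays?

Take {G3, G4, G7}. Their union is {3, 4, 5, 6, 7, 8, 9}, which is all 7 assays.
Only G3 contains 5, so G3 is forced; the remaining 5 assays need at least 2 more instruments (each remaining instrument adds at most 3) — so at least 3 instruments are needed, and 3 is optimal.

3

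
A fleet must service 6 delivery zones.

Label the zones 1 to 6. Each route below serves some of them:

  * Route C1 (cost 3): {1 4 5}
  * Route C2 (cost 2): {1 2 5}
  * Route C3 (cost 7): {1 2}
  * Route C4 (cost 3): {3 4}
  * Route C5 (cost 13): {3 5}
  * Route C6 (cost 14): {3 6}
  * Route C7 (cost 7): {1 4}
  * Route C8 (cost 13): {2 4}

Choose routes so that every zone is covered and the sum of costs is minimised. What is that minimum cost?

19

C1, C2, C6 together cover every zone (C1 ∪ C2 ∪ C6 = {1, 2, 3, 4, 5, 6}); total cost 3 + 2 + 14 = 19.
No covering selection has total cost below 19.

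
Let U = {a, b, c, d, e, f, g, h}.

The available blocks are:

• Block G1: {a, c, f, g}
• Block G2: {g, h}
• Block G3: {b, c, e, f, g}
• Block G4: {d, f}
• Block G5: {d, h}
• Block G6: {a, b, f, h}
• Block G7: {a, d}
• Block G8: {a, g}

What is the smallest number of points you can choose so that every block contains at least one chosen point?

The 3 points {a, d, g} hit every block.
No choice of 2 points meets every block, so 3 is the minimum.

3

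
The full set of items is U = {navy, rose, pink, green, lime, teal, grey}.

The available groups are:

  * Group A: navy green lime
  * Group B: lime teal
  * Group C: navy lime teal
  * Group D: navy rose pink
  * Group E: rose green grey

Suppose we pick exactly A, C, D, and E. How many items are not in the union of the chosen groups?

Union of A, C, D, E = {navy, rose, pink, green, lime, teal, grey} — that's every item, so 0 are uncovered.

0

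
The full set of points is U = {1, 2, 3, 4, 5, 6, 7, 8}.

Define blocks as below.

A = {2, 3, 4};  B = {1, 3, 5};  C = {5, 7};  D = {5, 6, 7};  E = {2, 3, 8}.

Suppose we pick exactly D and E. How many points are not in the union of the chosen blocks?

2

Union of D, E = {2, 3, 5, 6, 7, 8}.
Not covered: 1, 4 — 2 points.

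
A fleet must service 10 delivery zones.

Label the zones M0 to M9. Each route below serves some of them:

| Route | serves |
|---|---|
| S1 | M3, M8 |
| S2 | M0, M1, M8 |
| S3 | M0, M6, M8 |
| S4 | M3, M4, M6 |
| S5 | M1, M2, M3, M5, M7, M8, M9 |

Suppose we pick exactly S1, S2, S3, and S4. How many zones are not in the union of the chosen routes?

4

Union of S1, S2, S3, S4 = {M0, M1, M3, M4, M6, M8}.
Not covered: M2, M5, M7, M9 — 4 zones.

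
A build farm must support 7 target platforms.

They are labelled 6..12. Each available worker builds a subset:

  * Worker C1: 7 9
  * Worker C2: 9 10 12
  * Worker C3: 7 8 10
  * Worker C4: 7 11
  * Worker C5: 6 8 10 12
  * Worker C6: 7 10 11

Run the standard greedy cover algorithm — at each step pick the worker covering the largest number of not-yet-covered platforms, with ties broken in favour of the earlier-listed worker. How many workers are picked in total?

Greedy: pick C5 (covers 4 new) → pick C1 (covers 2 new) → pick C4 (covers 1 new). Total picks: 3.

3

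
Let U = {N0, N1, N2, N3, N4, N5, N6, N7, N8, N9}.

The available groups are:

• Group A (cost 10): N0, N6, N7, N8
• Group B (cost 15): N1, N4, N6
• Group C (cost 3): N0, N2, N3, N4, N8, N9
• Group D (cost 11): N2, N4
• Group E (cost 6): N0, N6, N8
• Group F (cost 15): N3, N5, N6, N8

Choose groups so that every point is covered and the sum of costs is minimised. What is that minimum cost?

43

A, B, C, F together cover every point (A ∪ B ∪ C ∪ F = {N0, N1, N2, N3, N4, N5, N6, N7, N8, N9}); total cost 10 + 15 + 3 + 15 = 43.
No covering selection has total cost below 43.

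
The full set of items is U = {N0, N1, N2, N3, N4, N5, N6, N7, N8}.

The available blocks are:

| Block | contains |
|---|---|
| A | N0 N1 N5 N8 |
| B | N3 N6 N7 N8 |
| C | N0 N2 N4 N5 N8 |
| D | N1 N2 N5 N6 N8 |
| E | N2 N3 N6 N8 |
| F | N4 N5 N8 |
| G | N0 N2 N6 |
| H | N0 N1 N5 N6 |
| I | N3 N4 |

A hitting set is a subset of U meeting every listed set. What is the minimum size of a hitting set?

3

T = {N0, N3, N8} meets every block (each contains at least one member of T), and |T| = 3.
No choice of 2 items meets every block, so 3 is the minimum.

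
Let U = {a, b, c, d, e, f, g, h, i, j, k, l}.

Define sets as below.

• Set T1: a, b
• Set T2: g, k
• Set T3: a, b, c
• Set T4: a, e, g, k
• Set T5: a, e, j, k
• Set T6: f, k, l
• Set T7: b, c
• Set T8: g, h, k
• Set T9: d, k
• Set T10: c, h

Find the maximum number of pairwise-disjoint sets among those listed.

T1, T9, T10 are pairwise disjoint (T1={a,b}; T9={d,k}; T10={c,h}).
Every remaining set overlaps one of these, and no 4 of the listed sets are pairwise disjoint, so 3 is the maximum.

3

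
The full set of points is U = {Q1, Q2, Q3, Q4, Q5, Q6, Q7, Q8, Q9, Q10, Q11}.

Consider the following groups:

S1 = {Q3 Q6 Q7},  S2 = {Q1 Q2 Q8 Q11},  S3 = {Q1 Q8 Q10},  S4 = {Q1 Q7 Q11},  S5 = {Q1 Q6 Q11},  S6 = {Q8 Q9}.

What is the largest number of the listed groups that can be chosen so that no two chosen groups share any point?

S1, S6 are pairwise disjoint (S1={Q3,Q6,Q7}; S6={Q8,Q9}).
Every remaining group overlaps one of these, and no 3 of the listed groups are pairwise disjoint, so 2 is the maximum.

2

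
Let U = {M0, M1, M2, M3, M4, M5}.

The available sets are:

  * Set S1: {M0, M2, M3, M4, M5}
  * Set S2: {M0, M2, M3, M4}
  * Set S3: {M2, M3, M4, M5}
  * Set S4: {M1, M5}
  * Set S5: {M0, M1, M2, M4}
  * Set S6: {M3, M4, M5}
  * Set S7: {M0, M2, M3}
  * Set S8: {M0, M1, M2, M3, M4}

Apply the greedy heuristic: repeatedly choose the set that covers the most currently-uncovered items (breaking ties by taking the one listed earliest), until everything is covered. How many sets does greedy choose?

Greedy: pick S1 (covers 5 new) → pick S4 (covers 1 new). Total picks: 2.

2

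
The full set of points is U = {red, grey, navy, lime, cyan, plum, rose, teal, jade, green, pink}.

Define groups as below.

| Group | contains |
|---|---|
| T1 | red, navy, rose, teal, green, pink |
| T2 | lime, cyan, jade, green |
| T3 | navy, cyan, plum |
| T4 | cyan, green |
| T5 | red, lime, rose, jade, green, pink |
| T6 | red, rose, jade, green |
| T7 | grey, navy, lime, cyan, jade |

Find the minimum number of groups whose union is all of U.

3

T1, T3, and T7 cover everything between them: the union {red, grey, navy, lime, cyan, plum, rose, teal, jade, green, pink} is all of U.
Only T7 contains grey, so T7 is forced; the remaining 6 points need at least 2 more groups (each remaining group adds at most 5) — so at least 3 groups are needed, and 3 is optimal.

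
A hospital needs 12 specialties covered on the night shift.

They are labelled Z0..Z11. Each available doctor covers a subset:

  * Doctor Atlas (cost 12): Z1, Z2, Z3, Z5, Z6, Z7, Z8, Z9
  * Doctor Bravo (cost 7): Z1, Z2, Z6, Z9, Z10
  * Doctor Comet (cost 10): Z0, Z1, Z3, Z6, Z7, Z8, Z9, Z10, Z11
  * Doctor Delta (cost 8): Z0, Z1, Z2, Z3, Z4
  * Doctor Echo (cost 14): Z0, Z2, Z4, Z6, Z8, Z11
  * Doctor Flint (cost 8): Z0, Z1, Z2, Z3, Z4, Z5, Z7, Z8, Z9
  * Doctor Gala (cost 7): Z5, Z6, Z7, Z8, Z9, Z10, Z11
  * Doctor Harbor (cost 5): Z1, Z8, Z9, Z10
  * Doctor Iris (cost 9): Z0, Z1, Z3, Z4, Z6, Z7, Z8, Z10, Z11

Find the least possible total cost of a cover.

Delta, Gala together cover every specialty (Delta ∪ Gala = {Z0, Z1, Z2, Z3, Z4, Z5, Z6, Z7, Z8, Z9, Z10, Z11}); total cost 8 + 7 = 15.
No covering selection has total cost below 15.

15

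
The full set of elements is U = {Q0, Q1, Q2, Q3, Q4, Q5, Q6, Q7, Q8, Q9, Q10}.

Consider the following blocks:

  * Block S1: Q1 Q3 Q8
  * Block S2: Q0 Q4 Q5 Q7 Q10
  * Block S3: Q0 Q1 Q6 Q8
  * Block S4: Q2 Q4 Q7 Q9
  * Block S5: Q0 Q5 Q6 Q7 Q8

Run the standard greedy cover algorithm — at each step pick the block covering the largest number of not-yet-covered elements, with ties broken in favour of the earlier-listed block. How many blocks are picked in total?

Greedy: pick S2 (covers 5 new) → pick S1 (covers 3 new) → pick S4 (covers 2 new) → pick S3 (covers 1 new). Total picks: 4.

4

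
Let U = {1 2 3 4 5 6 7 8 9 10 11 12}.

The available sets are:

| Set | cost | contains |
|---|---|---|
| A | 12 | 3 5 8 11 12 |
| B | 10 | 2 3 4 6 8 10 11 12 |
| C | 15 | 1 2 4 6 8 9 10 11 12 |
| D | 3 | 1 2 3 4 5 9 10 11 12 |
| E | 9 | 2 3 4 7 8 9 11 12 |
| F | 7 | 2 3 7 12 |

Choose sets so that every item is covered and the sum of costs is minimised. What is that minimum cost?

B, D, F together cover every item (B ∪ D ∪ F = {1, 2, 3, 4, 5, 6, 7, 8, 9, 10, 11, 12}); total cost 10 + 3 + 7 = 20.
The greedy pick D, E, B costs 22; no covering selection beats 20.

20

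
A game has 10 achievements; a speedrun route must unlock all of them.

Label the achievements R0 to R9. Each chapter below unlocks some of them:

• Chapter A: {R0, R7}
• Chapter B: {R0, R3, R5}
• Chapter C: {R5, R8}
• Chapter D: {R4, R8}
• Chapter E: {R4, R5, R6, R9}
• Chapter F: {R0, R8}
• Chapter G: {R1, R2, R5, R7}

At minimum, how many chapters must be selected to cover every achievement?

Take {B, C, E, G}. Their union is {R0, R1, R2, R3, R4, R5, R6, R7, R8, R9}, which is all 10 achievements.
Only B contains R3, so B is forced; the remaining 7 achievements need at least 3 more chapters (each remaining chapter adds at most 3) — so at least 4 chapters are needed, and 4 is optimal.

4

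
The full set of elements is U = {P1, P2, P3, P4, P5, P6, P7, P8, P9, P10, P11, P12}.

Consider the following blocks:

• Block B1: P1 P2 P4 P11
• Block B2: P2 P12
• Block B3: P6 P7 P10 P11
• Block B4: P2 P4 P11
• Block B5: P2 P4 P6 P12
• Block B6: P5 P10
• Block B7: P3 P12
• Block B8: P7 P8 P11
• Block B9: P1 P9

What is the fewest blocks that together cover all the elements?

5

Take {B5, B6, B7, B8, B9}. Their union is {P1, P2, P3, P4, P5, P6, P7, P8, P9, P10, P11, P12}, which is all 12 elements.
No 4 of the 9 blocks cover everything (all 126 combinations miss at least one element), so 5 is optimal.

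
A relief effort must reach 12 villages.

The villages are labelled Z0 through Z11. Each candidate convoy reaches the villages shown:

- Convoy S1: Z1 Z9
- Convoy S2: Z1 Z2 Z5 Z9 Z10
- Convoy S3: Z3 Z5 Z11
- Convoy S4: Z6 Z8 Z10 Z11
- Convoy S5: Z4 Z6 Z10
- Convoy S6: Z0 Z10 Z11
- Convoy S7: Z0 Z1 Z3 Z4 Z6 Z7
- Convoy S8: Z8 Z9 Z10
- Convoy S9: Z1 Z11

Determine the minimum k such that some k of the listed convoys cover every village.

3

S2 and S4 and S7 together: S2 ∪ S4 ∪ S7 = {Z0, Z1, Z2, Z3, Z4, Z5, Z6, Z7, Z8, Z9, Z10, Z11} — every village is covered.
Only S2 contains Z2, so S2 is forced; the remaining 7 villages need at least 2 more convoys (each remaining convoy adds at most 5) — so at least 3 convoys are needed, and 3 is optimal.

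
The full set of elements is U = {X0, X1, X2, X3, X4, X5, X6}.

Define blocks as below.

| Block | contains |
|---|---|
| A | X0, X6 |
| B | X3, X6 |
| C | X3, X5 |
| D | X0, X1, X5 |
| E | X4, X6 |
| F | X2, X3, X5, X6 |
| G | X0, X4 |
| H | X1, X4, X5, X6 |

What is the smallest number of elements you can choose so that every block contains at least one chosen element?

Take T = {X4, X5, X6}. Each listed block contains at least one of these, so T is a hitting set of size 3.
No choice of 2 elements meets every block, so 3 is the minimum.

3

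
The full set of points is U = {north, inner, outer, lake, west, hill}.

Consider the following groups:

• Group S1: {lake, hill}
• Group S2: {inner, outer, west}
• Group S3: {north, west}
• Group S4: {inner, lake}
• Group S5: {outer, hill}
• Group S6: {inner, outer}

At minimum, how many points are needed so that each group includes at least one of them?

3

H = {north, outer, lake} meets every group (each contains at least one member of H), and |H| = 3.
The groups S1, S3, S6 are pairwise disjoint, so any hitting set needs a separate point for each — at least 3. Hence 3 is optimal.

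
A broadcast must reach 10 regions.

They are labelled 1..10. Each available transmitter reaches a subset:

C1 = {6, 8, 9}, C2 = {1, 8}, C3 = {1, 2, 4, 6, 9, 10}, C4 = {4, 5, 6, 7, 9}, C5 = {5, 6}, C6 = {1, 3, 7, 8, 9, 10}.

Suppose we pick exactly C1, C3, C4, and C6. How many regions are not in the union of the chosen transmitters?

Union of C1, C3, C4, C6 = {1, 2, 3, 4, 5, 6, 7, 8, 9, 10} — that's every region, so 0 are uncovered.

0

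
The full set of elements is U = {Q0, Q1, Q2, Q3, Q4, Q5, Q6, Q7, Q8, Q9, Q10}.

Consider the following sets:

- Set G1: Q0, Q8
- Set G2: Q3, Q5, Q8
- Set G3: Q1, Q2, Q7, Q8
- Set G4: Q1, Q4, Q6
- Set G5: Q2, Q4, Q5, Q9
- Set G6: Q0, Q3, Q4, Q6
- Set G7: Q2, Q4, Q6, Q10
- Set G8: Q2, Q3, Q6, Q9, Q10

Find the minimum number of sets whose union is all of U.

4

G3, G5, G6, and G8 cover everything between them: the union {Q0, Q1, Q2, Q3, Q4, Q5, Q6, Q7, Q8, Q9, Q10} is all of U.
No 3 of the 8 sets cover everything (all 56 combinations miss at least one element), so 4 is optimal.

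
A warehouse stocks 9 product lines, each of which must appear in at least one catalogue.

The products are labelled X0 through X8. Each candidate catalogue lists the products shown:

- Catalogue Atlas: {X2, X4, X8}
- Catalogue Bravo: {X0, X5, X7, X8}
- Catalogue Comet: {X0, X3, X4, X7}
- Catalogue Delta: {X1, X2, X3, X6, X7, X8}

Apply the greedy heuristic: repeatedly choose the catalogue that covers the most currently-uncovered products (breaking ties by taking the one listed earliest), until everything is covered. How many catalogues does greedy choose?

3

Greedy: pick Delta (covers 6 new) → pick Bravo (covers 2 new) → pick Atlas (covers 1 new). Total picks: 3.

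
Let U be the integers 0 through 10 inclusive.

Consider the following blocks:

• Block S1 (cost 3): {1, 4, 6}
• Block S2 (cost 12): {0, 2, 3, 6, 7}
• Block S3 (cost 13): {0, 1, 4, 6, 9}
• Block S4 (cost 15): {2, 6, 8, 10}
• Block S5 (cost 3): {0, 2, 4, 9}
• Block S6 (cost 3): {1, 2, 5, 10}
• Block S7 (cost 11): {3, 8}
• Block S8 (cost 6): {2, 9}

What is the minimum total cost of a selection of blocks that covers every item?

29

S2, S5, S6, S7 together cover every item (S2 ∪ S5 ∪ S6 ∪ S7 = {0, 1, 2, 3, 4, 5, 6, 7, 8, 9, 10}); total cost 12 + 3 + 3 + 11 = 29.
The greedy pick S5, S6, S1, S7, S2 costs 32; no covering selection beats 29.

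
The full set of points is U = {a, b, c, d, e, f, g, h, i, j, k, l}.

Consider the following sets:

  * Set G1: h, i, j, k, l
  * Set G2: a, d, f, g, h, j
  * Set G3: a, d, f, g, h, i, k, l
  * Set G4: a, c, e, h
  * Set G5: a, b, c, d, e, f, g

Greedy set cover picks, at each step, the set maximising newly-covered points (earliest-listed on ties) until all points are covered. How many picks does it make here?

Greedy: pick G3 (covers 8 new) → pick G5 (covers 3 new) → pick G1 (covers 1 new). Total picks: 3.
(The true minimum cover uses only 2 sets, so greedy is not optimal here.)

3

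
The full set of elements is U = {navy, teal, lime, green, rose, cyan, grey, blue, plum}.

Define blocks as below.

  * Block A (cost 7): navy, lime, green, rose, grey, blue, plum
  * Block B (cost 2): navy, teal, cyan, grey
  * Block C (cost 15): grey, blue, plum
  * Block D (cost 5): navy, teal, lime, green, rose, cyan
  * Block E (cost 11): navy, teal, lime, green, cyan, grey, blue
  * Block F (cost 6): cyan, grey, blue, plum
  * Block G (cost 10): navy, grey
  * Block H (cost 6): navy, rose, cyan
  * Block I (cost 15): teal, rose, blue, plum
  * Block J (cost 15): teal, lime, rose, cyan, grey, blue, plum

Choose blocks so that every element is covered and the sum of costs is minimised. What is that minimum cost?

A, B together cover every element (A ∪ B = {navy, teal, lime, green, rose, cyan, grey, blue, plum}); total cost 7 + 2 = 9.
No covering selection has total cost below 9.

9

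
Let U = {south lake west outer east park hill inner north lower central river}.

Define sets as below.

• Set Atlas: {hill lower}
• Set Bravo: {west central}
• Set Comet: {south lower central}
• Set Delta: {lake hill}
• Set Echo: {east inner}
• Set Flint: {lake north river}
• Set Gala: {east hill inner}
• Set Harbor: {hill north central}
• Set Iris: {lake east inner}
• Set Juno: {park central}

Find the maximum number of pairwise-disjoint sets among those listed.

4

Atlas, Echo, Flint, Juno are pairwise disjoint (Atlas={hill,lower}; Echo={east,inner}; Flint={lake,north,river}; Juno={park,central}).
Every remaining set overlaps one of these, and no 5 of the listed sets are pairwise disjoint, so 4 is the maximum.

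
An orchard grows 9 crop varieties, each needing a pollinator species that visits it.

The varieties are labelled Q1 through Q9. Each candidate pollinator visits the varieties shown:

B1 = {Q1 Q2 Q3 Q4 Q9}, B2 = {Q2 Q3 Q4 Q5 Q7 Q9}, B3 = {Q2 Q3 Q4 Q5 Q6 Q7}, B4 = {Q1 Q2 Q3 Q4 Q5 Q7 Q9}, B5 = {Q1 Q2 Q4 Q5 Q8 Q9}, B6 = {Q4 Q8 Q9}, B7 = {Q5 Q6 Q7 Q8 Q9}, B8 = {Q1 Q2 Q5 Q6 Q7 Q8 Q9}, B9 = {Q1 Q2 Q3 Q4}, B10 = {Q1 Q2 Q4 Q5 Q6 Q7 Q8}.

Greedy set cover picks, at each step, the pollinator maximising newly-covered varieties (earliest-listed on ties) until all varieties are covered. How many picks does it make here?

Greedy: pick B4 (covers 7 new) → pick B7 (covers 2 new). Total picks: 2.

2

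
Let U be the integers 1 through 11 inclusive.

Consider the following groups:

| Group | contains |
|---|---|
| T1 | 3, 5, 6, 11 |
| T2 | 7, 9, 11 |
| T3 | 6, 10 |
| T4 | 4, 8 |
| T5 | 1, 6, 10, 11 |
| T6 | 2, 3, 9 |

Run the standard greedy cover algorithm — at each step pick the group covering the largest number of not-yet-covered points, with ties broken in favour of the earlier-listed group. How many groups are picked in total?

5

Greedy: pick T1 (covers 4 new) → pick T2 (covers 2 new) → pick T4 (covers 2 new) → pick T5 (covers 2 new) → pick T6 (covers 1 new). Total picks: 5.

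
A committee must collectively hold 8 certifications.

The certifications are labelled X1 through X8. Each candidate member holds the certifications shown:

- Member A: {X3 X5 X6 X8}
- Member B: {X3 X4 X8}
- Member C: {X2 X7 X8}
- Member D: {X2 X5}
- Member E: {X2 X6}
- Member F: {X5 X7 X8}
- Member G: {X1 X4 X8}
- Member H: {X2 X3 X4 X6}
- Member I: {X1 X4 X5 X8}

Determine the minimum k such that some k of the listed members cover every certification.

F and H and I together: F ∪ H ∪ I = {X1, X2, X3, X4, X5, X6, X7, X8} — every certification is covered.
No 2 of the 9 members cover everything (all 36 combinations miss at least one certification), so 3 is optimal.

3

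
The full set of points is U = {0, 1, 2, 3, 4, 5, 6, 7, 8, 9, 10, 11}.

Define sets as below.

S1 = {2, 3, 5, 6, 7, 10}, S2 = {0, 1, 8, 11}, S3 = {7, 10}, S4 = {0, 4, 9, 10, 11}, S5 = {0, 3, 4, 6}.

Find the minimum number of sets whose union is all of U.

S1 and S2 and S4 together: S1 ∪ S2 ∪ S4 = {0, 1, 2, 3, 4, 5, 6, 7, 8, 9, 10, 11} — every point is covered.
Only S2 contains 1, so S2 is forced; the remaining 8 points need at least 2 more sets (each remaining set adds at most 6) — so at least 3 sets are needed, and 3 is optimal.

3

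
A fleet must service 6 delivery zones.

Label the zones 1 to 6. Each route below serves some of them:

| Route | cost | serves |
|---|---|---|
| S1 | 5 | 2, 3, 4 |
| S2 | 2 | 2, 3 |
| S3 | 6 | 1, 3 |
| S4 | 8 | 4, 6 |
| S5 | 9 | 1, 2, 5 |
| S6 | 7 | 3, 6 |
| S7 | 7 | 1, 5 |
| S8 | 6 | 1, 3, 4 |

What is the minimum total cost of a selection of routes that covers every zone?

17

S2, S4, S7 together cover every zone (S2 ∪ S4 ∪ S7 = {1, 2, 3, 4, 5, 6}); total cost 2 + 8 + 7 = 17.
The greedy pick S2, S8, S6, S7 costs 22; no covering selection beats 17.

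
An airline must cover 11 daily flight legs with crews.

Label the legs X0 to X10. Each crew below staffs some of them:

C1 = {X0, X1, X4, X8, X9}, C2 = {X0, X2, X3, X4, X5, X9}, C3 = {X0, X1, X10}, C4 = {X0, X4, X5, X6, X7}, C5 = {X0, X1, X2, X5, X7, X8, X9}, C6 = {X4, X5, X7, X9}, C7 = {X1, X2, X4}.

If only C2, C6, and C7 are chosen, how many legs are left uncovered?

Union of C2, C6, C7 = {X0, X1, X2, X3, X4, X5, X7, X9}.
Not covered: X6, X8, X10 — 3 legs.

3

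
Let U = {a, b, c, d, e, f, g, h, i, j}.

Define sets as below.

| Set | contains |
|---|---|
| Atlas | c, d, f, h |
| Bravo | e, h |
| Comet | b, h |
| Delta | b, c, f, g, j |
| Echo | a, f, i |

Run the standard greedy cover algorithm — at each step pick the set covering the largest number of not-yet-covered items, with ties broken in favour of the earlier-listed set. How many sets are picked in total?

Greedy: pick Delta (covers 5 new) → pick Atlas (covers 2 new) → pick Echo (covers 2 new) → pick Bravo (covers 1 new). Total picks: 4.

4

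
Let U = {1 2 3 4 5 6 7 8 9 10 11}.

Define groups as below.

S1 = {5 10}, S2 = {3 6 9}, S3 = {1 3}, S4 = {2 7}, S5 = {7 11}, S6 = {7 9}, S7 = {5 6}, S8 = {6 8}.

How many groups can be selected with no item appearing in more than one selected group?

4

S1, S3, S5, S8 are pairwise disjoint (S1={5,10}; S3={1,3}; S5={7,11}; S8={6,8}).
Every remaining group overlaps one of these, and no 5 of the listed groups are pairwise disjoint, so 4 is the maximum.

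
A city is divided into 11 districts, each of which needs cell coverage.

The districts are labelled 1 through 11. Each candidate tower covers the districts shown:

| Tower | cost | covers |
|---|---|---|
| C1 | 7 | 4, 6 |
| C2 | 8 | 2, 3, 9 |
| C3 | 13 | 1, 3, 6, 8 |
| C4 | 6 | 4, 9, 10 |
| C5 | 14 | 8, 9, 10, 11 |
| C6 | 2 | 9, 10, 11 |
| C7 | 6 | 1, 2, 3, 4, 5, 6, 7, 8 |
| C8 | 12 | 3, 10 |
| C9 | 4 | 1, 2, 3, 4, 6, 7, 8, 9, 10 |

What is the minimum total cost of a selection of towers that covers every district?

8

C6, C7 together cover every district (C6 ∪ C7 = {1, 2, 3, 4, 5, 6, 7, 8, 9, 10, 11}); total cost 2 + 6 = 8.
The greedy pick C9, C6, C7 costs 12; no covering selection beats 8.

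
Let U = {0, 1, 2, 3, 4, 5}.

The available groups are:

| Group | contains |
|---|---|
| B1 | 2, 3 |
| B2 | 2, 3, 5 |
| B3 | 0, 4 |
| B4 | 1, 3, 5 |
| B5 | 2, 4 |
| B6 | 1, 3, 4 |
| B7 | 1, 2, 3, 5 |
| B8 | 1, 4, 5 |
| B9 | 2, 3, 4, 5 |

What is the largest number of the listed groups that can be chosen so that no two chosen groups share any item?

B2, B3 are pairwise disjoint (B2={2,3,5}; B3={0,4}).
Every remaining group overlaps one of these, and no 3 of the listed groups are pairwise disjoint, so 2 is the maximum.

2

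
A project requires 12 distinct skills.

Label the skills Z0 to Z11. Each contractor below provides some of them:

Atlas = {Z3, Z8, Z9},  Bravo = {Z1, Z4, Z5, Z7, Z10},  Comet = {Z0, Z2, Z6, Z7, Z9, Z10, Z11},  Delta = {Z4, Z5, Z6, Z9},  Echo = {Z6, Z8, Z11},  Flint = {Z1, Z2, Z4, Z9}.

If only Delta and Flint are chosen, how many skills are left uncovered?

6

Union of Delta, Flint = {Z1, Z2, Z4, Z5, Z6, Z9}.
Not covered: Z0, Z3, Z7, Z8, Z10, Z11 — 6 skills.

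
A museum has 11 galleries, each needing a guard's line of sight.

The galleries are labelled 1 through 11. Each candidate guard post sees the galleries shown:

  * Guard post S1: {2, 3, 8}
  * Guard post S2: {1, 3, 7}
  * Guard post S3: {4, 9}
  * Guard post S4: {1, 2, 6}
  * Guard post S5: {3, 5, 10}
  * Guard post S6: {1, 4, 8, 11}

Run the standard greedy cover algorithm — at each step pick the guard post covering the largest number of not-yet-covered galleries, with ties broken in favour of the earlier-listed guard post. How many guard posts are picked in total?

5

Greedy: pick S6 (covers 4 new) → pick S5 (covers 3 new) → pick S4 (covers 2 new) → pick S2 (covers 1 new) → pick S3 (covers 1 new). Total picks: 5.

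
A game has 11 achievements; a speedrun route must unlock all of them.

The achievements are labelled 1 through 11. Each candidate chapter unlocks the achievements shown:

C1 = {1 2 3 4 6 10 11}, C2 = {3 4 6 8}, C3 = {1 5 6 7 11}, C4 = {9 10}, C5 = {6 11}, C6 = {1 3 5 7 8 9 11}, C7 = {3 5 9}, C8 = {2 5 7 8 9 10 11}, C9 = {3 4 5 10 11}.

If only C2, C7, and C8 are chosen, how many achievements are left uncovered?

1

Union of C2, C7, C8 = {2, 3, 4, 5, 6, 7, 8, 9, 10, 11}.
Not covered: 1 — 1 achievement.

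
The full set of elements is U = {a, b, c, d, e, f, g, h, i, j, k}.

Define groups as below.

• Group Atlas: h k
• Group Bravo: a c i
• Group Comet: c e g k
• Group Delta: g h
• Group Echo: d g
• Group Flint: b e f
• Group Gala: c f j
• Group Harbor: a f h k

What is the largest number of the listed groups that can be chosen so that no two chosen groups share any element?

Atlas, Bravo, Echo, Flint are pairwise disjoint (Atlas={h,k}; Bravo={a,c,i}; Echo={d,g}; Flint={b,e,f}).
Every remaining group overlaps one of these, and no 5 of the listed groups are pairwise disjoint, so 4 is the maximum.

4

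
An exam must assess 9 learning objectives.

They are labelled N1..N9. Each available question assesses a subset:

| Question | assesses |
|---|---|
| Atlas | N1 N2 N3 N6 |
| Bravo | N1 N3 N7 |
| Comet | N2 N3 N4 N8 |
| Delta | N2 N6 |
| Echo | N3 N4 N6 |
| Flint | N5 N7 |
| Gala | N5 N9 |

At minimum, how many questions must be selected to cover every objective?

Atlas and Comet and Flint and Gala together: Atlas ∪ Comet ∪ Flint ∪ Gala = {N1, N2, N3, N4, N5, N6, N7, N8, N9} — every objective is covered.
Only Comet contains N8, so Comet is forced; the remaining 5 objectives need at least 3 more questions (each remaining question adds at most 2) — so at least 4 questions are needed, and 4 is optimal.

4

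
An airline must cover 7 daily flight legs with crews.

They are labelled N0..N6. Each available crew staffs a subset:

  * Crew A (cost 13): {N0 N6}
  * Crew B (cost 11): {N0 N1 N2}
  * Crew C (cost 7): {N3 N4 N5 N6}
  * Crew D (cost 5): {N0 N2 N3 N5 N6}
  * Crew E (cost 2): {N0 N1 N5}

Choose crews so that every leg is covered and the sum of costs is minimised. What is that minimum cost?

14

C, D, E together cover every leg (C ∪ D ∪ E = {N0, N1, N2, N3, N4, N5, N6}); total cost 7 + 5 + 2 = 14.
No covering selection has total cost below 14.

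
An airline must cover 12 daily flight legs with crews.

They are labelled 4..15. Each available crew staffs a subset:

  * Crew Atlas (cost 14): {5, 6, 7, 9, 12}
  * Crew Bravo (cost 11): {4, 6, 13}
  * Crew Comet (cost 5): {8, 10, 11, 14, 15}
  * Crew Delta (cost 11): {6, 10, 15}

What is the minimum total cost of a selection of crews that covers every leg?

30

Atlas, Bravo, Comet together cover every leg (Atlas ∪ Bravo ∪ Comet = {4, 5, 6, 7, 8, 9, 10, 11, 12, 13, 14, 15}); total cost 14 + 11 + 5 = 30.
No covering selection has total cost below 30.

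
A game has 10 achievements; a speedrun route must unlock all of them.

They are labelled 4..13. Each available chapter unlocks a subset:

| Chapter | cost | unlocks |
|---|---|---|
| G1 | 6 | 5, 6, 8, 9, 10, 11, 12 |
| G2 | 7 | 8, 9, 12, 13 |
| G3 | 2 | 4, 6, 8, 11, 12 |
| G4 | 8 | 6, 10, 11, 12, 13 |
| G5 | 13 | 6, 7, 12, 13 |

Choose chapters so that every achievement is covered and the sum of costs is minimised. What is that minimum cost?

21

G1, G3, G5 together cover every achievement (G1 ∪ G3 ∪ G5 = {4, 5, 6, 7, 8, 9, 10, 11, 12, 13}); total cost 6 + 2 + 13 = 21.
No covering selection has total cost below 21.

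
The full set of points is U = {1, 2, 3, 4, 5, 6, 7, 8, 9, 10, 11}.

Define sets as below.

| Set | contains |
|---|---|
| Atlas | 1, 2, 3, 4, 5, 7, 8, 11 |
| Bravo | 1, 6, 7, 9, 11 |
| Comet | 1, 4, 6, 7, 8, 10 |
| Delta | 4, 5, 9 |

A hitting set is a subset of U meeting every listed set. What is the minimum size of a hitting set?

Take H = {1, 5}. Each listed set contains at least one of these, so H is a hitting set of size 2.
No single point lies in every set, so at least 2 are needed and 2 is optimal.

2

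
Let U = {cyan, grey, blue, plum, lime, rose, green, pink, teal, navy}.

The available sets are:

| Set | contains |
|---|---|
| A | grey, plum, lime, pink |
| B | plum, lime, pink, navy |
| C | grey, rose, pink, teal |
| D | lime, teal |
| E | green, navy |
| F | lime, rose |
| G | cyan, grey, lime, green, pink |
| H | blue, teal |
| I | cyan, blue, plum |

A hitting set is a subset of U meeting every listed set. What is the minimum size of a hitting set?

The 4 items {blue, lime, green, teal} hit every set.
No choice of 3 items meets every set, so 4 is the minimum.

4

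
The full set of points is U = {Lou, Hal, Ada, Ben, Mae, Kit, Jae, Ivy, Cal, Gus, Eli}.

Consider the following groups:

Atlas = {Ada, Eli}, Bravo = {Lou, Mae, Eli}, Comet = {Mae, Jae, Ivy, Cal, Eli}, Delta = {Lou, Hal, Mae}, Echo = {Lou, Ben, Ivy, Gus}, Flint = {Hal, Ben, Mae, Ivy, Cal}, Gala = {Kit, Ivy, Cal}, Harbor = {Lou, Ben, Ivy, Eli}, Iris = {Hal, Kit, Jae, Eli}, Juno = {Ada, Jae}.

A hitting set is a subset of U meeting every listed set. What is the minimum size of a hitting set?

4

The 4 points {Ada, Mae, Ivy, Eli} hit every group.
No choice of 3 points meets every group, so 4 is the minimum.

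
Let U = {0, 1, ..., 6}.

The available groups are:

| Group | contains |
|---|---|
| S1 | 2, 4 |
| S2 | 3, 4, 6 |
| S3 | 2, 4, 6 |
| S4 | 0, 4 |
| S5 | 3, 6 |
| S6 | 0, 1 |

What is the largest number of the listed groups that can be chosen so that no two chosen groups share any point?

3

S1, S5, S6 are pairwise disjoint (S1={2,4}; S5={3,6}; S6={0,1}).
Every remaining group overlaps one of these, and no 4 of the listed groups are pairwise disjoint, so 3 is the maximum.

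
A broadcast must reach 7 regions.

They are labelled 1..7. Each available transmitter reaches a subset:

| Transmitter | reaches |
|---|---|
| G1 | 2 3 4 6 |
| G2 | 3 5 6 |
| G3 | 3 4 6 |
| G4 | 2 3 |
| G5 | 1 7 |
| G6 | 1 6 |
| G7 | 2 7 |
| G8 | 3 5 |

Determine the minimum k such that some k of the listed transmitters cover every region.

3

Take {G1, G5, G8}. Their union is {1, 2, 3, 4, 5, 6, 7}, which is all 7 regions.
No 2 of the 8 transmitters cover everything (all 28 combinations miss at least one region), so 3 is optimal.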